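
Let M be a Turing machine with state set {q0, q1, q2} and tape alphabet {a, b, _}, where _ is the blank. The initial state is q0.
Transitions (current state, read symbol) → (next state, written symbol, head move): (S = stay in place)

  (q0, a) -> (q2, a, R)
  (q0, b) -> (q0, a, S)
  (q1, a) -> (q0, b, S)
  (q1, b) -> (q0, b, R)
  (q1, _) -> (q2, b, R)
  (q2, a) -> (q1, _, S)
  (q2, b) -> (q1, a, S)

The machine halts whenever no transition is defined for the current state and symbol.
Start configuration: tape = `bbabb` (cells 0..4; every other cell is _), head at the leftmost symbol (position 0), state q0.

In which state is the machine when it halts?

q0 | [b]babb_   read b → write a, move S, go to q0
q0 | [a]babb_   read a → write a, move R, go to q2
q2 | a[b]abb_   read b → write a, move S, go to q1
q1 | a[a]abb_   read a → write b, move S, go to q0
q0 | a[b]abb_   read b → write a, move S, go to q0
q0 | a[a]abb_   read a → write a, move R, go to q2
q2 | aa[a]bb_   read a → write _, move S, go to q1
q1 | aa[_]bb_   read _ → write b, move R, go to q2
q2 | aab[b]b_   read b → write a, move S, go to q1
q1 | aab[a]b_   read a → write b, move S, go to q0
q0 | aab[b]b_   read b → write a, move S, go to q0
q0 | aab[a]b_   read a → write a, move R, go to q2
q2 | aaba[b]_   read b → write a, move S, go to q1
q1 | aaba[a]_   read a → write b, move S, go to q0
q0 | aaba[b]_   read b → write a, move S, go to q0
q0 | aaba[a]_   read a → write a, move R, go to q2
q2 | aabaa[_]
No transition is defined for (q2, _); M halts in state q2.

q2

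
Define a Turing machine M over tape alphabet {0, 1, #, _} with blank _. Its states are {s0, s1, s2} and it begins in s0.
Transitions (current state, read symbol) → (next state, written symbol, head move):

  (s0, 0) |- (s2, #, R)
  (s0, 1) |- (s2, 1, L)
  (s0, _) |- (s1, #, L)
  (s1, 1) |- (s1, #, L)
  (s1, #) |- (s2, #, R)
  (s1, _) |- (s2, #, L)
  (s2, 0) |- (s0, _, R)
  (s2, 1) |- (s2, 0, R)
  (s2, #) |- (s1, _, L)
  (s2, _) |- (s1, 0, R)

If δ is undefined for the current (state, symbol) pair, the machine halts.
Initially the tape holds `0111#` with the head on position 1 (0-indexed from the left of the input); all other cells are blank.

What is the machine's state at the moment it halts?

s1

state=s0 head=1 tape=0[1]11#   (s0,1)→(s2,1,L)
state=s2 head=0 tape=[0]111#   (s2,0)→(s0,_,R)
state=s0 head=1 tape=_[1]11#   (s0,1)→(s2,1,L)
state=s2 head=0 tape=[_]111#   (s2,_)→(s1,0,R)
state=s1 head=1 tape=0[1]11#   (s1,1)→(s1,#,L)
state=s1 head=0 tape=[0]#11#
No transition is defined for (s1, 0); M halts in state s1.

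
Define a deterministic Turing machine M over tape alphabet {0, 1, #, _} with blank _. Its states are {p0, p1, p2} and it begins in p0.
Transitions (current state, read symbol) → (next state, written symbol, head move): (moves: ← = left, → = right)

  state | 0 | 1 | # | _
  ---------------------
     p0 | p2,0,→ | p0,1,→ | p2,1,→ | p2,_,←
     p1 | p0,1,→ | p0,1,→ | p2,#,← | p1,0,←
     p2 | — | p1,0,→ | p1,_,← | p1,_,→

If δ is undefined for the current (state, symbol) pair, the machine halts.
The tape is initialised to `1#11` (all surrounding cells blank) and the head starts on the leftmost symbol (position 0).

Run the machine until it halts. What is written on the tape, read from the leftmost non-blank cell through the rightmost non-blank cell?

p0 | [1]#11___   read 1 → write 1, move →, go to p0
p0 | 1[#]11___   read # → write 1, move →, go to p2
p2 | 11[1]1___   read 1 → write 0, move →, go to p1
p1 | 110[1]___   read 1 → write 1, move →, go to p0
p0 | 1101[_]__   read _ → write _, move ←, go to p2
p2 | 110[1]___   read 1 → write 0, move →, go to p1
p1 | 1100[_]__   read _ → write 0, move ←, go to p1
p1 | 110[0]0__   read 0 → write 1, move →, go to p0
p0 | 1101[0]__   read 0 → write 0, move →, go to p2
p2 | 11010[_]_   read _ → write _, move →, go to p1
p1 | 11010_[_]   read _ → write 0, move ←, go to p1
p1 | 11010[_]0   read _ → write 0, move ←, go to p1
p1 | 1101[0]00   read 0 → write 1, move →, go to p0
p0 | 11011[0]0   read 0 → write 0, move →, go to p2
p2 | 110110[0]
The non-blank tape span at halt is 1101100.

1101100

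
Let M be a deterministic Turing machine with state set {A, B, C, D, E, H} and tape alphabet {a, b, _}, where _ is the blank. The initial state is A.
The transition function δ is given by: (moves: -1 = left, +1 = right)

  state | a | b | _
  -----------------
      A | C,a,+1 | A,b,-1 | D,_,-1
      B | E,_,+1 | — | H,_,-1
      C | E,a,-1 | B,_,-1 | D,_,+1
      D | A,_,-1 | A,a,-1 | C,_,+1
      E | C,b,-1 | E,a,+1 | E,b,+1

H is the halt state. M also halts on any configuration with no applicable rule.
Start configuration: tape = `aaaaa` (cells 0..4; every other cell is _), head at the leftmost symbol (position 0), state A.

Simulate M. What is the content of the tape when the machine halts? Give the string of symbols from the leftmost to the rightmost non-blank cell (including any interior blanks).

A | __[a]aaaa   read a → write a, move +1, go to C
C | __a[a]aaa   read a → write a, move -1, go to E
E | __[a]aaaa   read a → write b, move -1, go to C
C | _[_]baaaa   read _ → write _, move +1, go to D
D | __[b]aaaa   read b → write a, move -1, go to A
A | _[_]aaaaa   read _ → write _, move -1, go to D
D | [_]_aaaaa   read _ → write _, move +1, go to C
C | _[_]aaaaa   read _ → write _, move +1, go to D
D | __[a]aaaa   read a → write _, move -1, go to A
A | _[_]_aaaa   read _ → write _, move -1, go to D
D | [_]__aaaa   read _ → write _, move +1, go to C
C | _[_]_aaaa   read _ → write _, move +1, go to D
D | __[_]aaaa   read _ → write _, move +1, go to C
C | ___[a]aaa   read a → write a, move -1, go to E
E | __[_]aaaa   read _ → write b, move +1, go to E
E | __b[a]aaa   read a → write b, move -1, go to C
C | __[b]baaa   read b → write _, move -1, go to B
B | _[_]_baaa   read _ → write _, move -1, go to H
H | [_]__baaa
The non-blank tape span at halt is baaa.

baaa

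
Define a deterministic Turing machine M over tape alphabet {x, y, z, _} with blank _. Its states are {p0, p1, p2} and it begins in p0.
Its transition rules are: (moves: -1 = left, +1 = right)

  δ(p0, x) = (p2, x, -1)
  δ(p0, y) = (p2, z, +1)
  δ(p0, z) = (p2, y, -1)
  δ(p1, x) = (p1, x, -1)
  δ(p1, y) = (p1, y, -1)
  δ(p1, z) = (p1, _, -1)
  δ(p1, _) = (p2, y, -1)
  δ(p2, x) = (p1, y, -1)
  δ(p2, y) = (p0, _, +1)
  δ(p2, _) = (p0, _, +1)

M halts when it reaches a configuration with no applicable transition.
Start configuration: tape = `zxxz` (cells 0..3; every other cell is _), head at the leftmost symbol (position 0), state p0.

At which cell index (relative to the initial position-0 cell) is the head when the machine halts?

-1

state=p0 head=0 tape=__[z]xxz   (p0,z)→(p2,y,-1)
state=p2 head=-1 tape=_[_]yxxz   (p2,_)→(p0,_,+1)
state=p0 head=0 tape=__[y]xxz   (p0,y)→(p2,z,+1)
state=p2 head=1 tape=__z[x]xz   (p2,x)→(p1,y,-1)
state=p1 head=0 tape=__[z]yxz   (p1,z)→(p1,_,-1)
state=p1 head=-1 tape=_[_]_yxz   (p1,_)→(p2,y,-1)
state=p2 head=-2 tape=[_]y_yxz   (p2,_)→(p0,_,+1)
state=p0 head=-1 tape=_[y]_yxz   (p0,y)→(p2,z,+1)
state=p2 head=0 tape=_z[_]yxz   (p2,_)→(p0,_,+1)
state=p0 head=1 tape=_z_[y]xz   (p0,y)→(p2,z,+1)
state=p2 head=2 tape=_z_z[x]z   (p2,x)→(p1,y,-1)
state=p1 head=1 tape=_z_[z]yz   (p1,z)→(p1,_,-1)
state=p1 head=0 tape=_z[_]_yz   (p1,_)→(p2,y,-1)
state=p2 head=-1 tape=_[z]y_yz
At halt the head is at cell -1.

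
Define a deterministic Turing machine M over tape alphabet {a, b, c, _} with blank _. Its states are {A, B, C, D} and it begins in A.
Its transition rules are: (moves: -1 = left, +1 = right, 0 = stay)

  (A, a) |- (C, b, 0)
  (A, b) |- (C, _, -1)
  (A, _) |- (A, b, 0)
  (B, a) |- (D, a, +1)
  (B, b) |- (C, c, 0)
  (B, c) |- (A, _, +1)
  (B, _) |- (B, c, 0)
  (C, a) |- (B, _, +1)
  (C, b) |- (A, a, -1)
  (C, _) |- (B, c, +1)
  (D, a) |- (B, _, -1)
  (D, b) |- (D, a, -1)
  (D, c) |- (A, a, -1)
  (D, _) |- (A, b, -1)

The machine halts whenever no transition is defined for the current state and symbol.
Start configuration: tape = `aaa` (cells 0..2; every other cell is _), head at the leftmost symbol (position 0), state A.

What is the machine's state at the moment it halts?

C

state=A head=0 tape=__[a]aa   (A,a)→(C,b,0)
state=C head=0 tape=__[b]aa   (C,b)→(A,a,-1)
state=A head=-1 tape=_[_]aaa   (A,_)→(A,b,0)
state=A head=-1 tape=_[b]aaa   (A,b)→(C,_,-1)
state=C head=-2 tape=[_]_aaa   (C,_)→(B,c,+1)
state=B head=-1 tape=c[_]aaa   (B,_)→(B,c,0)
state=B head=-1 tape=c[c]aaa   (B,c)→(A,_,+1)
state=A head=0 tape=c_[a]aa   (A,a)→(C,b,0)
state=C head=0 tape=c_[b]aa   (C,b)→(A,a,-1)
state=A head=-1 tape=c[_]aaa   (A,_)→(A,b,0)
state=A head=-1 tape=c[b]aaa   (A,b)→(C,_,-1)
state=C head=-2 tape=[c]_aaa
No transition is defined for (C, c); M halts in state C.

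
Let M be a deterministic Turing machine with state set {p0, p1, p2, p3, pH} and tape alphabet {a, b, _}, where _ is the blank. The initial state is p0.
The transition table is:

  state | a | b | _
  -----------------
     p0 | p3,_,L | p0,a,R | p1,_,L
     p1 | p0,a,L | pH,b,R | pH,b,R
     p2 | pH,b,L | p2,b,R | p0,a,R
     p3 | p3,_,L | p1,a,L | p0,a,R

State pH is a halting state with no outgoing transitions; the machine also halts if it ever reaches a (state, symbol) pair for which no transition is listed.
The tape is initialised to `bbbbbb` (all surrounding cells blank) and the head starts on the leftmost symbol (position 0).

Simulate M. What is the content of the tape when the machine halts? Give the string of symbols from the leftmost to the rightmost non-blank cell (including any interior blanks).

p0 | ___[b]bbbbb_   read b → write a, move R, go to p0
p0 | ___a[b]bbbb_   read b → write a, move R, go to p0
p0 | ___aa[b]bbb_   read b → write a, move R, go to p0
p0 | ___aaa[b]bb_   read b → write a, move R, go to p0
p0 | ___aaaa[b]b_   read b → write a, move R, go to p0
p0 | ___aaaaa[b]_   read b → write a, move R, go to p0
p0 | ___aaaaaa[_]   read _ → write _, move L, go to p1
p1 | ___aaaaa[a]_   read a → write a, move L, go to p0
p0 | ___aaaa[a]a_   read a → write _, move L, go to p3
p3 | ___aaa[a]_a_   read a → write _, move L, go to p3
p3 | ___aa[a]__a_   read a → write _, move L, go to p3
p3 | ___a[a]___a_   read a → write _, move L, go to p3
p3 | ___[a]____a_   read a → write _, move L, go to p3
p3 | __[_]_____a_   read _ → write a, move R, go to p0
p0 | __a[_]____a_   read _ → write _, move L, go to p1
p1 | __[a]_____a_   read a → write a, move L, go to p0
p0 | _[_]a_____a_   read _ → write _, move L, go to p1
p1 | [_]_a_____a_   read _ → write b, move R, go to pH
pH | b[_]a_____a_
The non-blank tape span at halt is b_a_____a.

b_a_____a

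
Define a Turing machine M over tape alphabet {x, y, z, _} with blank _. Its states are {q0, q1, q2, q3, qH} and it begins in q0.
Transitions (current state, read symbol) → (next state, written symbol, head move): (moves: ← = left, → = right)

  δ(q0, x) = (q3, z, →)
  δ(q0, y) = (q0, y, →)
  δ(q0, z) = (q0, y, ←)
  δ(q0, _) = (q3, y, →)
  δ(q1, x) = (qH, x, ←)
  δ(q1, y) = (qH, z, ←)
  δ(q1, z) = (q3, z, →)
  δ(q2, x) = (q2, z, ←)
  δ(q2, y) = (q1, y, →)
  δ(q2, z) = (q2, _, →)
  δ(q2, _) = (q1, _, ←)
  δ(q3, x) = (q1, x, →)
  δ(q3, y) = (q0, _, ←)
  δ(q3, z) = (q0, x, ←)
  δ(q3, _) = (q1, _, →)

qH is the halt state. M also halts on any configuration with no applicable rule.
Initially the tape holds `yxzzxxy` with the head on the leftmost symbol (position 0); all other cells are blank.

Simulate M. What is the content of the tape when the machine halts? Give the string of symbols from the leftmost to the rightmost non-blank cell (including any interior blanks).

yyyzxxy

state=q0 head=0 tape=[y]xzzxxy   (q0,y)→(q0,y,→)
state=q0 head=1 tape=y[x]zzxxy   (q0,x)→(q3,z,→)
state=q3 head=2 tape=yz[z]zxxy   (q3,z)→(q0,x,←)
state=q0 head=1 tape=y[z]xzxxy   (q0,z)→(q0,y,←)
state=q0 head=0 tape=[y]yxzxxy   (q0,y)→(q0,y,→)
state=q0 head=1 tape=y[y]xzxxy   (q0,y)→(q0,y,→)
state=q0 head=2 tape=yy[x]zxxy   (q0,x)→(q3,z,→)
state=q3 head=3 tape=yyz[z]xxy   (q3,z)→(q0,x,←)
state=q0 head=2 tape=yy[z]xxxy   (q0,z)→(q0,y,←)
state=q0 head=1 tape=y[y]yxxxy   (q0,y)→(q0,y,→)
state=q0 head=2 tape=yy[y]xxxy   (q0,y)→(q0,y,→)
state=q0 head=3 tape=yyy[x]xxy   (q0,x)→(q3,z,→)
state=q3 head=4 tape=yyyz[x]xy   (q3,x)→(q1,x,→)
state=q1 head=5 tape=yyyzx[x]y   (q1,x)→(qH,x,←)
state=qH head=4 tape=yyyz[x]xy
The non-blank tape span at halt is yyyzxxy.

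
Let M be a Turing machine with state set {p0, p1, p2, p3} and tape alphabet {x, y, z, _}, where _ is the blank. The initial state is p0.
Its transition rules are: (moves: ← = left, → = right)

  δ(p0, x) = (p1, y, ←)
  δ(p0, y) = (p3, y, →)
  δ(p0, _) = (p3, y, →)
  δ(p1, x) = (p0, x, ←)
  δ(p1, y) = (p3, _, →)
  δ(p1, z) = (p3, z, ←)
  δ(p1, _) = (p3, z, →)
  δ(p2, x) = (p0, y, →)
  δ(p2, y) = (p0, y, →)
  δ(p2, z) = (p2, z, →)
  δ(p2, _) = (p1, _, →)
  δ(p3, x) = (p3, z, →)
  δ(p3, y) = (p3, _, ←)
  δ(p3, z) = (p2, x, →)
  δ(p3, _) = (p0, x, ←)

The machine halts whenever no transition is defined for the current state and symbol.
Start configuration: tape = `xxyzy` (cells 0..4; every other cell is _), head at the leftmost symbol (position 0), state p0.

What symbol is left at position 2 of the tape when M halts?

x

p0 | __[x]xyzy   read x → write y, move ←, go to p1
p1 | _[_]yxyzy   read _ → write z, move →, go to p3
p3 | _z[y]xyzy   read y → write _, move ←, go to p3
p3 | _[z]_xyzy   read z → write x, move →, go to p2
p2 | _x[_]xyzy   read _ → write _, move →, go to p1
p1 | _x_[x]yzy   read x → write x, move ←, go to p0
p0 | _x[_]xyzy   read _ → write y, move →, go to p3
p3 | _xy[x]yzy   read x → write z, move →, go to p3
p3 | _xyz[y]zy   read y → write _, move ←, go to p3
p3 | _xy[z]_zy   read z → write x, move →, go to p2
p2 | _xyx[_]zy   read _ → write _, move →, go to p1
p1 | _xyx_[z]y   read z → write z, move ←, go to p3
p3 | _xyx[_]zy   read _ → write x, move ←, go to p0
p0 | _xy[x]xzy   read x → write y, move ←, go to p1
p1 | _x[y]yxzy   read y → write _, move →, go to p3
p3 | _x_[y]xzy   read y → write _, move ←, go to p3
p3 | _x[_]_xzy   read _ → write x, move ←, go to p0
p0 | _[x]x_xzy   read x → write y, move ←, go to p1
p1 | [_]yx_xzy   read _ → write z, move →, go to p3
p3 | z[y]x_xzy   read y → write _, move ←, go to p3
p3 | [z]_x_xzy   read z → write x, move →, go to p2
p2 | x[_]x_xzy   read _ → write _, move →, go to p1
p1 | x_[x]_xzy   read x → write x, move ←, go to p0
p0 | x[_]x_xzy   read _ → write y, move →, go to p3
p3 | xy[x]_xzy   read x → write z, move →, go to p3
p3 | xyz[_]xzy   read _ → write x, move ←, go to p0
p0 | xy[z]xxzy
Cell 2 holds x when M halts.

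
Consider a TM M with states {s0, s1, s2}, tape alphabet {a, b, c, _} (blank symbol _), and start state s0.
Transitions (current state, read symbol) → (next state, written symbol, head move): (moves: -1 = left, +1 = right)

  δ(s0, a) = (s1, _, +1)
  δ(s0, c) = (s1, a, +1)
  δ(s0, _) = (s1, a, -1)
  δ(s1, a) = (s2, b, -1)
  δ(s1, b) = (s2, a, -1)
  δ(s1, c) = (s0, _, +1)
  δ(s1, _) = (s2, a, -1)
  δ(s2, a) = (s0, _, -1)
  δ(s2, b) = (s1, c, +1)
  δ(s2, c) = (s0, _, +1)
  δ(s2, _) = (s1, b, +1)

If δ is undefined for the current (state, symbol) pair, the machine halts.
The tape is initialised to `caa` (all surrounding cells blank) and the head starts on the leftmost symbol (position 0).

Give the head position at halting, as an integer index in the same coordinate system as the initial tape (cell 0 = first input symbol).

state=s0 head=0 tape=___[c]aa   (s0,c)→(s1,a,+1)
state=s1 head=1 tape=___a[a]a   (s1,a)→(s2,b,-1)
state=s2 head=0 tape=___[a]ba   (s2,a)→(s0,_,-1)
state=s0 head=-1 tape=__[_]_ba   (s0,_)→(s1,a,-1)
state=s1 head=-2 tape=_[_]a_ba   (s1,_)→(s2,a,-1)
state=s2 head=-3 tape=[_]aa_ba   (s2,_)→(s1,b,+1)
state=s1 head=-2 tape=b[a]a_ba   (s1,a)→(s2,b,-1)
state=s2 head=-3 tape=[b]ba_ba   (s2,b)→(s1,c,+1)
state=s1 head=-2 tape=c[b]a_ba   (s1,b)→(s2,a,-1)
state=s2 head=-3 tape=[c]aa_ba   (s2,c)→(s0,_,+1)
state=s0 head=-2 tape=_[a]a_ba   (s0,a)→(s1,_,+1)
state=s1 head=-1 tape=__[a]_ba   (s1,a)→(s2,b,-1)
state=s2 head=-2 tape=_[_]b_ba   (s2,_)→(s1,b,+1)
state=s1 head=-1 tape=_b[b]_ba   (s1,b)→(s2,a,-1)
state=s2 head=-2 tape=_[b]a_ba   (s2,b)→(s1,c,+1)
state=s1 head=-1 tape=_c[a]_ba   (s1,a)→(s2,b,-1)
state=s2 head=-2 tape=_[c]b_ba   (s2,c)→(s0,_,+1)
state=s0 head=-1 tape=__[b]_ba
At halt the head is at cell -1.

-1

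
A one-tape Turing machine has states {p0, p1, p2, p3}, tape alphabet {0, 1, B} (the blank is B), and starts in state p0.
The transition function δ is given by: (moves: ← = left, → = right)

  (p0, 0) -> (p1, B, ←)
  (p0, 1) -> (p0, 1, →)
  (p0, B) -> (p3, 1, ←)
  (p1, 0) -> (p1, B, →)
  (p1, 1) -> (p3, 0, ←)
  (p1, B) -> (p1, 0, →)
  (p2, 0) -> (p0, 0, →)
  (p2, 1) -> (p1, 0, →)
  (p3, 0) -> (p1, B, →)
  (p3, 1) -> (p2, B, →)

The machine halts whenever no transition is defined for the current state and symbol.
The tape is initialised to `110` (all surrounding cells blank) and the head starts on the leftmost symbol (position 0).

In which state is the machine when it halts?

p3

state=p0 head=0 tape=[1]10   (p0,1)→(p0,1,→)
state=p0 head=1 tape=1[1]0   (p0,1)→(p0,1,→)
state=p0 head=2 tape=11[0]   (p0,0)→(p1,B,←)
state=p1 head=1 tape=1[1]B   (p1,1)→(p3,0,←)
state=p3 head=0 tape=[1]0B   (p3,1)→(p2,B,→)
state=p2 head=1 tape=B[0]B   (p2,0)→(p0,0,→)
state=p0 head=2 tape=B0[B]   (p0,B)→(p3,1,←)
state=p3 head=1 tape=B[0]1   (p3,0)→(p1,B,→)
state=p1 head=2 tape=BB[1]   (p1,1)→(p3,0,←)
state=p3 head=1 tape=B[B]0
No transition is defined for (p3, B); M halts in state p3.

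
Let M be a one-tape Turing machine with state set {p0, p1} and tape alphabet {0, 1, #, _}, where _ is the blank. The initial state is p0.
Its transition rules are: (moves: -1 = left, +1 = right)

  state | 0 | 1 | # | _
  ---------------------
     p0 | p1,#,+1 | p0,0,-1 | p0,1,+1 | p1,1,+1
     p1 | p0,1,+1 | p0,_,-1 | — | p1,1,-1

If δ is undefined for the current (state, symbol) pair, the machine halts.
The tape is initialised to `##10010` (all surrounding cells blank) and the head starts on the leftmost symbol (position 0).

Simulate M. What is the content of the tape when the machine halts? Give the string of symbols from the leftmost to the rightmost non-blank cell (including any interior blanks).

state=p0 head=0 tape=_[#]#10010_   (p0,#)→(p0,1,+1)
state=p0 head=1 tape=_1[#]10010_   (p0,#)→(p0,1,+1)
state=p0 head=2 tape=_11[1]0010_   (p0,1)→(p0,0,-1)
state=p0 head=1 tape=_1[1]00010_   (p0,1)→(p0,0,-1)
state=p0 head=0 tape=_[1]000010_   (p0,1)→(p0,0,-1)
state=p0 head=-1 tape=[_]0000010_   (p0,_)→(p1,1,+1)
state=p1 head=0 tape=1[0]000010_   (p1,0)→(p0,1,+1)
state=p0 head=1 tape=11[0]00010_   (p0,0)→(p1,#,+1)
state=p1 head=2 tape=11#[0]0010_   (p1,0)→(p0,1,+1)
state=p0 head=3 tape=11#1[0]010_   (p0,0)→(p1,#,+1)
state=p1 head=4 tape=11#1#[0]10_   (p1,0)→(p0,1,+1)
state=p0 head=5 tape=11#1#1[1]0_   (p0,1)→(p0,0,-1)
state=p0 head=4 tape=11#1#[1]00_   (p0,1)→(p0,0,-1)
state=p0 head=3 tape=11#1[#]000_   (p0,#)→(p0,1,+1)
state=p0 head=4 tape=11#11[0]00_   (p0,0)→(p1,#,+1)
state=p1 head=5 tape=11#11#[0]0_   (p1,0)→(p0,1,+1)
state=p0 head=6 tape=11#11#1[0]_   (p0,0)→(p1,#,+1)
state=p1 head=7 tape=11#11#1#[_]   (p1,_)→(p1,1,-1)
state=p1 head=6 tape=11#11#1[#]1
The non-blank tape span at halt is 11#11#1#1.

11#11#1#1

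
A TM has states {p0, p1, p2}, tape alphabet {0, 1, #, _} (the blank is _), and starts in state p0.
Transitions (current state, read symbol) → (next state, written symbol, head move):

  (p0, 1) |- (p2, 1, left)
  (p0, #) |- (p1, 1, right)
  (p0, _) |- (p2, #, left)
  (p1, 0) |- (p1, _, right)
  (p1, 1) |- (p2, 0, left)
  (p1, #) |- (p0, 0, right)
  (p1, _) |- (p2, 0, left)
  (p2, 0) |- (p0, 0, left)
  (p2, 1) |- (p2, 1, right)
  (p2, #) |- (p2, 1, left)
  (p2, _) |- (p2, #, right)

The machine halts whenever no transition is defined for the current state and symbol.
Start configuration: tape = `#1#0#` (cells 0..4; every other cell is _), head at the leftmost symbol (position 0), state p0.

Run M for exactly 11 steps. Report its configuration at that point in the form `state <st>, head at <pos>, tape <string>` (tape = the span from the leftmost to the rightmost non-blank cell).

state=p0 head=0 tape=__[#]1#0#   (p0,#)→(p1,1,right)
state=p1 head=1 tape=__1[1]#0#   (p1,1)→(p2,0,left)
state=p2 head=0 tape=__[1]0#0#   (p2,1)→(p2,1,right)
state=p2 head=1 tape=__1[0]#0#   (p2,0)→(p0,0,left)
state=p0 head=0 tape=__[1]0#0#   (p0,1)→(p2,1,left)
state=p2 head=-1 tape=_[_]10#0#   (p2,_)→(p2,#,right)
state=p2 head=0 tape=_#[1]0#0#   (p2,1)→(p2,1,right)
state=p2 head=1 tape=_#1[0]#0#   (p2,0)→(p0,0,left)
state=p0 head=0 tape=_#[1]0#0#   (p0,1)→(p2,1,left)
state=p2 head=-1 tape=_[#]10#0#   (p2,#)→(p2,1,left)
state=p2 head=-2 tape=[_]110#0#   (p2,_)→(p2,#,right)
state=p2 head=-1 tape=#[1]10#0#
After 11 steps: state p2, head at -1, tape #110#0#.

state p2, head at -1, tape #110#0#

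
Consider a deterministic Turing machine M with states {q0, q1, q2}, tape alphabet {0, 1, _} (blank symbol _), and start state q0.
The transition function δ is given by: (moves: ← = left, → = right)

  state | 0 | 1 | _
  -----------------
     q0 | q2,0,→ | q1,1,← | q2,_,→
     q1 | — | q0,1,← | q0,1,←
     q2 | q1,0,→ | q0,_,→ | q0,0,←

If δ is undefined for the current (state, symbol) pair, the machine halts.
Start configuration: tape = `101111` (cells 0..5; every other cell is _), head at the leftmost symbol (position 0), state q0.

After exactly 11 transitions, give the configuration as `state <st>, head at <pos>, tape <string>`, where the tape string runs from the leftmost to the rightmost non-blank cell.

q0 | __[1]01111   read 1 → write 1, move ←, go to q1
q1 | _[_]101111   read _ → write 1, move ←, go to q0
q0 | [_]1101111   read _ → write _, move →, go to q2
q2 | _[1]101111   read 1 → write _, move →, go to q0
q0 | __[1]01111   read 1 → write 1, move ←, go to q1
q1 | _[_]101111   read _ → write 1, move ←, go to q0
q0 | [_]1101111   read _ → write _, move →, go to q2
q2 | _[1]101111   read 1 → write _, move →, go to q0
q0 | __[1]01111   read 1 → write 1, move ←, go to q1
q1 | _[_]101111   read _ → write 1, move ←, go to q0
q0 | [_]1101111   read _ → write _, move →, go to q2
q2 | _[1]101111
After 11 steps: state q2, head at -1, tape 1101111.

state q2, head at -1, tape 1101111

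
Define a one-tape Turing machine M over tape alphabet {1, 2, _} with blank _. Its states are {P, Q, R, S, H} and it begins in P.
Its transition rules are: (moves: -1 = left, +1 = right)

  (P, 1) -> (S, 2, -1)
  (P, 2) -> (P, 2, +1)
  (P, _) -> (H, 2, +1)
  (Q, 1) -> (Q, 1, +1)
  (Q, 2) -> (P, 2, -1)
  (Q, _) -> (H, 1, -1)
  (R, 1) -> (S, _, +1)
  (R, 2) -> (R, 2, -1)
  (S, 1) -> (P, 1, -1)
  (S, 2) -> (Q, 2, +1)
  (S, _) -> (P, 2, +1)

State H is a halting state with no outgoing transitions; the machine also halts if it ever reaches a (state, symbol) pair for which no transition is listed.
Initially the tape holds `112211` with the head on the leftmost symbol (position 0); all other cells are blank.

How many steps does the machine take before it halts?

P | _[1]12211__   read 1 → write 2, move -1, go to S
S | [_]212211__   read _ → write 2, move +1, go to P
P | 2[2]12211__   read 2 → write 2, move +1, go to P
P | 22[1]2211__   read 1 → write 2, move -1, go to S
S | 2[2]22211__   read 2 → write 2, move +1, go to Q
Q | 22[2]2211__   read 2 → write 2, move -1, go to P
P | 2[2]22211__   read 2 → write 2, move +1, go to P
P | 22[2]2211__   read 2 → write 2, move +1, go to P
P | 222[2]211__   read 2 → write 2, move +1, go to P
P | 2222[2]11__   read 2 → write 2, move +1, go to P
P | 22222[1]1__   read 1 → write 2, move -1, go to S
S | 2222[2]21__   read 2 → write 2, move +1, go to Q
Q | 22222[2]1__   read 2 → write 2, move -1, go to P
P | 2222[2]21__   read 2 → write 2, move +1, go to P
P | 22222[2]1__   read 2 → write 2, move +1, go to P
P | 222222[1]__   read 1 → write 2, move -1, go to S
S | 22222[2]2__   read 2 → write 2, move +1, go to Q
Q | 222222[2]__   read 2 → write 2, move -1, go to P
P | 22222[2]2__   read 2 → write 2, move +1, go to P
P | 222222[2]__   read 2 → write 2, move +1, go to P
P | 2222222[_]_   read _ → write 2, move +1, go to H
H | 22222222[_]
M halts after 21 transitions.

21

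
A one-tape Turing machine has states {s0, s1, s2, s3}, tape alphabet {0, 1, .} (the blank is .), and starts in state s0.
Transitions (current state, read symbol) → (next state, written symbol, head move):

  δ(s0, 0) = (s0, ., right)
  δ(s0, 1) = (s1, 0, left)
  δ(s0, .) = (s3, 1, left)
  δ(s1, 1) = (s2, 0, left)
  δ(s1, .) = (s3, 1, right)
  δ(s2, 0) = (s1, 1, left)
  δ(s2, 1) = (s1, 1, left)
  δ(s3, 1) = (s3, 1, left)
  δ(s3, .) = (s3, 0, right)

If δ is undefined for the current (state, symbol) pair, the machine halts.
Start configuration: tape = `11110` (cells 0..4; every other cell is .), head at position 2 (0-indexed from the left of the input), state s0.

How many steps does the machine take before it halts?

8

s0 | ..11[1]10   read 1 → write 0, move left, go to s1
s1 | ..1[1]010   read 1 → write 0, move left, go to s2
s2 | ..[1]0010   read 1 → write 1, move left, go to s1
s1 | .[.]10010   read . → write 1, move right, go to s3
s3 | .1[1]0010   read 1 → write 1, move left, go to s3
s3 | .[1]10010   read 1 → write 1, move left, go to s3
s3 | [.]110010   read . → write 0, move right, go to s3
s3 | 0[1]10010   read 1 → write 1, move left, go to s3
s3 | [0]110010
M halts after 8 transitions.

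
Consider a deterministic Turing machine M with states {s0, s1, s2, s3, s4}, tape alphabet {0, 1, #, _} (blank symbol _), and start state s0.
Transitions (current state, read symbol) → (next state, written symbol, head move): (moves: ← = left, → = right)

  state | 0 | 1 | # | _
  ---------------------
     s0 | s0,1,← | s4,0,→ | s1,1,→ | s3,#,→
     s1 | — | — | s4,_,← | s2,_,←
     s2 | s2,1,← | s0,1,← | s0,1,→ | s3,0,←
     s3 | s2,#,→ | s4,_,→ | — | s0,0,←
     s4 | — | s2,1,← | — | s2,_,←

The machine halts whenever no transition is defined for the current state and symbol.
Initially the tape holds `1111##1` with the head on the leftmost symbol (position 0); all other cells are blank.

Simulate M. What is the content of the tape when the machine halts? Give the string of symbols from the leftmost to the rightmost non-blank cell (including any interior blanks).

s0 | ___[1]111##1   read 1 → write 0, move →, go to s4
s4 | ___0[1]11##1   read 1 → write 1, move ←, go to s2
s2 | ___[0]111##1   read 0 → write 1, move ←, go to s2
s2 | __[_]1111##1   read _ → write 0, move ←, go to s3
s3 | _[_]01111##1   read _ → write 0, move ←, go to s0
s0 | [_]001111##1   read _ → write #, move →, go to s3
s3 | #[0]01111##1   read 0 → write #, move →, go to s2
s2 | ##[0]1111##1   read 0 → write 1, move ←, go to s2
s2 | #[#]11111##1   read # → write 1, move →, go to s0
s0 | #1[1]1111##1   read 1 → write 0, move →, go to s4
s4 | #10[1]111##1   read 1 → write 1, move ←, go to s2
s2 | #1[0]1111##1   read 0 → write 1, move ←, go to s2
s2 | #[1]11111##1   read 1 → write 1, move ←, go to s0
s0 | [#]111111##1   read # → write 1, move →, go to s1
s1 | 1[1]11111##1
The non-blank tape span at halt is 1111111##1.

1111111##1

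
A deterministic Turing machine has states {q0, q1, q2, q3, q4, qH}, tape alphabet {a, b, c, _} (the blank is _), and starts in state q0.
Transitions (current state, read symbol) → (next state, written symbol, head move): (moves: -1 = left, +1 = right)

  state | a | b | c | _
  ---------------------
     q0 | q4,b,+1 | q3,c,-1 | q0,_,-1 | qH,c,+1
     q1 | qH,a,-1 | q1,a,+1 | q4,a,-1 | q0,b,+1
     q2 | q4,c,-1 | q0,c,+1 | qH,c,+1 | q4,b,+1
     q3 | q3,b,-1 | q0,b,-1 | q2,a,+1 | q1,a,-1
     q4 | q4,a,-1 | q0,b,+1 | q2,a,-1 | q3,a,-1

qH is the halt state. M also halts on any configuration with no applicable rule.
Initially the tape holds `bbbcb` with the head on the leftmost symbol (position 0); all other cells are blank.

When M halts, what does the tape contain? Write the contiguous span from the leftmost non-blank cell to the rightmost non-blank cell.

q0 | __[b]bbcb   read b → write c, move -1, go to q3
q3 | _[_]cbbcb   read _ → write a, move -1, go to q1
q1 | [_]acbbcb   read _ → write b, move +1, go to q0
q0 | b[a]cbbcb   read a → write b, move +1, go to q4
q4 | bb[c]bbcb   read c → write a, move -1, go to q2
q2 | b[b]abbcb   read b → write c, move +1, go to q0
q0 | bc[a]bbcb   read a → write b, move +1, go to q4
q4 | bcb[b]bcb   read b → write b, move +1, go to q0
q0 | bcbb[b]cb   read b → write c, move -1, go to q3
q3 | bcb[b]ccb   read b → write b, move -1, go to q0
q0 | bc[b]bccb   read b → write c, move -1, go to q3
q3 | b[c]cbccb   read c → write a, move +1, go to q2
q2 | ba[c]bccb   read c → write c, move +1, go to qH
qH | bac[b]ccb
The non-blank tape span at halt is bacbccb.

bacbccb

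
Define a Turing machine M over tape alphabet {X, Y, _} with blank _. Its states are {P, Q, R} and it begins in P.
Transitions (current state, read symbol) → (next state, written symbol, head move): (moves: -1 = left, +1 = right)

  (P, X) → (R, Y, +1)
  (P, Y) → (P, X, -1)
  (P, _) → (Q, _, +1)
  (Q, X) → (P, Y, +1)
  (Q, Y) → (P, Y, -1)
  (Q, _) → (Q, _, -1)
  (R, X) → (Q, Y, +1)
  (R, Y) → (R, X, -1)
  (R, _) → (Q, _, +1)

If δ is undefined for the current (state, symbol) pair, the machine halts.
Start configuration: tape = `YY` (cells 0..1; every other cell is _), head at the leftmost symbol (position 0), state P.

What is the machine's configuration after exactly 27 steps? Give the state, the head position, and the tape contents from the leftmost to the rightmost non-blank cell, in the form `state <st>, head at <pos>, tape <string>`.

state=P head=0 tape=_[Y]Y__   (P,Y)→(P,X,-1)
state=P head=-1 tape=[_]XY__   (P,_)→(Q,_,+1)
state=Q head=0 tape=_[X]Y__   (Q,X)→(P,Y,+1)
state=P head=1 tape=_Y[Y]__   (P,Y)→(P,X,-1)
state=P head=0 tape=_[Y]X__   (P,Y)→(P,X,-1)
state=P head=-1 tape=[_]XX__   (P,_)→(Q,_,+1)
state=Q head=0 tape=_[X]X__   (Q,X)→(P,Y,+1)
state=P head=1 tape=_Y[X]__   (P,X)→(R,Y,+1)
state=R head=2 tape=_YY[_]_   (R,_)→(Q,_,+1)
state=Q head=3 tape=_YY_[_]   (Q,_)→(Q,_,-1)
state=Q head=2 tape=_YY[_]_   (Q,_)→(Q,_,-1)
state=Q head=1 tape=_Y[Y]__   (Q,Y)→(P,Y,-1)
state=P head=0 tape=_[Y]Y__   (P,Y)→(P,X,-1)
state=P head=-1 tape=[_]XY__   (P,_)→(Q,_,+1)
state=Q head=0 tape=_[X]Y__   (Q,X)→(P,Y,+1)
state=P head=1 tape=_Y[Y]__   (P,Y)→(P,X,-1)
state=P head=0 tape=_[Y]X__   (P,Y)→(P,X,-1)
state=P head=-1 tape=[_]XX__   (P,_)→(Q,_,+1)
state=Q head=0 tape=_[X]X__   (Q,X)→(P,Y,+1)
state=P head=1 tape=_Y[X]__   (P,X)→(R,Y,+1)
state=R head=2 tape=_YY[_]_   (R,_)→(Q,_,+1)
state=Q head=3 tape=_YY_[_]   (Q,_)→(Q,_,-1)
state=Q head=2 tape=_YY[_]_   (Q,_)→(Q,_,-1)
state=Q head=1 tape=_Y[Y]__   (Q,Y)→(P,Y,-1)
state=P head=0 tape=_[Y]Y__   (P,Y)→(P,X,-1)
state=P head=-1 tape=[_]XY__   (P,_)→(Q,_,+1)
state=Q head=0 tape=_[X]Y__   (Q,X)→(P,Y,+1)
state=P head=1 tape=_Y[Y]__
After 27 steps: state P, head at 1, tape YY.

state P, head at 1, tape YY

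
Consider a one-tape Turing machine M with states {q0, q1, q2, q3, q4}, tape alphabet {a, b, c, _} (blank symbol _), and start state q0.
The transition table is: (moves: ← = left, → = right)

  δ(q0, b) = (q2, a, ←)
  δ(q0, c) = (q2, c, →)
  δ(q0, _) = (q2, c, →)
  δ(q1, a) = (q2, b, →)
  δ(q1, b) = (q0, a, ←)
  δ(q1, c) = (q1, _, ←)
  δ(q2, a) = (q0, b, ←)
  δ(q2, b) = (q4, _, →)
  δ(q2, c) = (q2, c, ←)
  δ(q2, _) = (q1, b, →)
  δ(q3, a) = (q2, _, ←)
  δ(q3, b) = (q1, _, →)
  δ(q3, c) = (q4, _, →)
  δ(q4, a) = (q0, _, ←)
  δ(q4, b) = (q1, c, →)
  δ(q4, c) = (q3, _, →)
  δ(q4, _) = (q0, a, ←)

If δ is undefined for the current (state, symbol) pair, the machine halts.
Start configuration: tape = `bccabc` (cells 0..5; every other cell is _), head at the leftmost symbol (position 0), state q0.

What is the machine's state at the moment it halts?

q0 | _[b]ccabc_   read b → write a, move ←, go to q2
q2 | [_]accabc_   read _ → write b, move →, go to q1
q1 | b[a]ccabc_   read a → write b, move →, go to q2
q2 | bb[c]cabc_   read c → write c, move ←, go to q2
q2 | b[b]ccabc_   read b → write _, move →, go to q4
q4 | b_[c]cabc_   read c → write _, move →, go to q3
q3 | b__[c]abc_   read c → write _, move →, go to q4
q4 | b___[a]bc_   read a → write _, move ←, go to q0
q0 | b__[_]_bc_   read _ → write c, move →, go to q2
q2 | b__c[_]bc_   read _ → write b, move →, go to q1
q1 | b__cb[b]c_   read b → write a, move ←, go to q0
q0 | b__c[b]ac_   read b → write a, move ←, go to q2
q2 | b__[c]aac_   read c → write c, move ←, go to q2
q2 | b_[_]caac_   read _ → write b, move →, go to q1
q1 | b_b[c]aac_   read c → write _, move ←, go to q1
q1 | b_[b]_aac_   read b → write a, move ←, go to q0
q0 | b[_]a_aac_   read _ → write c, move →, go to q2
q2 | bc[a]_aac_   read a → write b, move ←, go to q0
q0 | b[c]b_aac_   read c → write c, move →, go to q2
q2 | bc[b]_aac_   read b → write _, move →, go to q4
q4 | bc_[_]aac_   read _ → write a, move ←, go to q0
q0 | bc[_]aaac_   read _ → write c, move →, go to q2
q2 | bcc[a]aac_   read a → write b, move ←, go to q0
q0 | bc[c]baac_   read c → write c, move →, go to q2
q2 | bcc[b]aac_   read b → write _, move →, go to q4
q4 | bcc_[a]ac_   read a → write _, move ←, go to q0
q0 | bcc[_]_ac_   read _ → write c, move →, go to q2
q2 | bccc[_]ac_   read _ → write b, move →, go to q1
q1 | bcccb[a]c_   read a → write b, move →, go to q2
q2 | bcccbb[c]_   read c → write c, move ←, go to q2
q2 | bcccb[b]c_   read b → write _, move →, go to q4
q4 | bcccb_[c]_   read c → write _, move →, go to q3
q3 | bcccb__[_]
No transition is defined for (q3, _); M halts in state q3.

q3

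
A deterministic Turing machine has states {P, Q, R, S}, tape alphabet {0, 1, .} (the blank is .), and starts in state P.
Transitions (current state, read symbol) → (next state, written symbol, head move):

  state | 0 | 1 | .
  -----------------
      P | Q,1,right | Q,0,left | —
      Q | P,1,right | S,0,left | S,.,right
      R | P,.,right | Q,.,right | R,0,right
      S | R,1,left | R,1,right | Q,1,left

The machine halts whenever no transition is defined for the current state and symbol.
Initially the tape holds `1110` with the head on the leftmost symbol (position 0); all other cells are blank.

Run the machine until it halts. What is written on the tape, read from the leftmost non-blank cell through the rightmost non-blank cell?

1.1.11

state=P head=0 tape=...[1]110.   (P,1)→(Q,0,left)
state=Q head=-1 tape=..[.]0110.   (Q,.)→(S,.,right)
state=S head=0 tape=...[0]110.   (S,0)→(R,1,left)
state=R head=-1 tape=..[.]1110.   (R,.)→(R,0,right)
state=R head=0 tape=..0[1]110.   (R,1)→(Q,.,right)
state=Q head=1 tape=..0.[1]10.   (Q,1)→(S,0,left)
state=S head=0 tape=..0[.]010.   (S,.)→(Q,1,left)
state=Q head=-1 tape=..[0]1010.   (Q,0)→(P,1,right)
state=P head=0 tape=..1[1]010.   (P,1)→(Q,0,left)
state=Q head=-1 tape=..[1]0010.   (Q,1)→(S,0,left)
state=S head=-2 tape=.[.]00010.   (S,.)→(Q,1,left)
state=Q head=-3 tape=[.]100010.   (Q,.)→(S,.,right)
state=S head=-2 tape=.[1]00010.   (S,1)→(R,1,right)
state=R head=-1 tape=.1[0]0010.   (R,0)→(P,.,right)
state=P head=0 tape=.1.[0]010.   (P,0)→(Q,1,right)
state=Q head=1 tape=.1.1[0]10.   (Q,0)→(P,1,right)
state=P head=2 tape=.1.11[1]0.   (P,1)→(Q,0,left)
state=Q head=1 tape=.1.1[1]00.   (Q,1)→(S,0,left)
state=S head=0 tape=.1.[1]000.   (S,1)→(R,1,right)
state=R head=1 tape=.1.1[0]00.   (R,0)→(P,.,right)
state=P head=2 tape=.1.1.[0]0.   (P,0)→(Q,1,right)
state=Q head=3 tape=.1.1.1[0].   (Q,0)→(P,1,right)
state=P head=4 tape=.1.1.11[.]
The non-blank tape span at halt is 1.1.11.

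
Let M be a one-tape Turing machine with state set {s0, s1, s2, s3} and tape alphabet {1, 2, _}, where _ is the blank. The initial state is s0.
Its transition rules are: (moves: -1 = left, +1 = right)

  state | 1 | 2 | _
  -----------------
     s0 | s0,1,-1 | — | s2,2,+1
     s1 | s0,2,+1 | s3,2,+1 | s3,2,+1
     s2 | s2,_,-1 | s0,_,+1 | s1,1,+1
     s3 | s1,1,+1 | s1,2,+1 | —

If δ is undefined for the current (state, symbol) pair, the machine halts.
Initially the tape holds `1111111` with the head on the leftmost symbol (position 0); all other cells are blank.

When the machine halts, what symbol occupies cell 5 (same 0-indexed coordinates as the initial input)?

s0 | _[1]111111___   read 1 → write 1, move -1, go to s0
s0 | [_]1111111___   read _ → write 2, move +1, go to s2
s2 | 2[1]111111___   read 1 → write _, move -1, go to s2
s2 | [2]_111111___   read 2 → write _, move +1, go to s0
s0 | _[_]111111___   read _ → write 2, move +1, go to s2
s2 | _2[1]11111___   read 1 → write _, move -1, go to s2
s2 | _[2]_11111___   read 2 → write _, move +1, go to s0
s0 | __[_]11111___   read _ → write 2, move +1, go to s2
s2 | __2[1]1111___   read 1 → write _, move -1, go to s2
s2 | __[2]_1111___   read 2 → write _, move +1, go to s0
s0 | ___[_]1111___   read _ → write 2, move +1, go to s2
s2 | ___2[1]111___   read 1 → write _, move -1, go to s2
s2 | ___[2]_111___   read 2 → write _, move +1, go to s0
s0 | ____[_]111___   read _ → write 2, move +1, go to s2
s2 | ____2[1]11___   read 1 → write _, move -1, go to s2
s2 | ____[2]_11___   read 2 → write _, move +1, go to s0
s0 | _____[_]11___   read _ → write 2, move +1, go to s2
s2 | _____2[1]1___   read 1 → write _, move -1, go to s2
s2 | _____[2]_1___   read 2 → write _, move +1, go to s0
s0 | ______[_]1___   read _ → write 2, move +1, go to s2
s2 | ______2[1]___   read 1 → write _, move -1, go to s2
s2 | ______[2]____   read 2 → write _, move +1, go to s0
s0 | _______[_]___   read _ → write 2, move +1, go to s2
s2 | _______2[_]__   read _ → write 1, move +1, go to s1
s1 | _______21[_]_   read _ → write 2, move +1, go to s3
s3 | _______212[_]
Cell 5 holds _ when M halts.

_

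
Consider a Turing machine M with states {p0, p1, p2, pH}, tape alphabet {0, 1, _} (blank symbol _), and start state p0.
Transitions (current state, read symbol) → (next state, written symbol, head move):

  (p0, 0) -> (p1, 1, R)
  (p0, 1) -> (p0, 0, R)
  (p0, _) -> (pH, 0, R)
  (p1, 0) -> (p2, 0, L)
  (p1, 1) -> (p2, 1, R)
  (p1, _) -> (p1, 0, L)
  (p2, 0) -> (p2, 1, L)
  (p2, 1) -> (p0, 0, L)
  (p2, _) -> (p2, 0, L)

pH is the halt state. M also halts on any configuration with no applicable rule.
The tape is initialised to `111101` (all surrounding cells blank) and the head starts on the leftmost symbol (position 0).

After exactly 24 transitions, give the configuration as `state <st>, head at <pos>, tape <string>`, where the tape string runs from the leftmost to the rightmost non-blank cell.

state p0, head at 0, tape 0000000

p0 | [1]11101_   read 1 → write 0, move R, go to p0
p0 | 0[1]1101_   read 1 → write 0, move R, go to p0
p0 | 00[1]101_   read 1 → write 0, move R, go to p0
p0 | 000[1]01_   read 1 → write 0, move R, go to p0
p0 | 0000[0]1_   read 0 → write 1, move R, go to p1
p1 | 00001[1]_   read 1 → write 1, move R, go to p2
p2 | 000011[_]   read _ → write 0, move L, go to p2
p2 | 00001[1]0   read 1 → write 0, move L, go to p0
p0 | 0000[1]00   read 1 → write 0, move R, go to p0
p0 | 00000[0]0   read 0 → write 1, move R, go to p1
p1 | 000001[0]   read 0 → write 0, move L, go to p2
p2 | 00000[1]0   read 1 → write 0, move L, go to p0
p0 | 0000[0]00   read 0 → write 1, move R, go to p1
p1 | 00001[0]0   read 0 → write 0, move L, go to p2
p2 | 0000[1]00   read 1 → write 0, move L, go to p0
p0 | 000[0]000   read 0 → write 1, move R, go to p1
p1 | 0001[0]00   read 0 → write 0, move L, go to p2
p2 | 000[1]000   read 1 → write 0, move L, go to p0
p0 | 00[0]0000   read 0 → write 1, move R, go to p1
p1 | 001[0]000   read 0 → write 0, move L, go to p2
p2 | 00[1]0000   read 1 → write 0, move L, go to p0
p0 | 0[0]00000   read 0 → write 1, move R, go to p1
p1 | 01[0]0000   read 0 → write 0, move L, go to p2
p2 | 0[1]00000   read 1 → write 0, move L, go to p0
p0 | [0]000000
After 24 steps: state p0, head at 0, tape 0000000.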